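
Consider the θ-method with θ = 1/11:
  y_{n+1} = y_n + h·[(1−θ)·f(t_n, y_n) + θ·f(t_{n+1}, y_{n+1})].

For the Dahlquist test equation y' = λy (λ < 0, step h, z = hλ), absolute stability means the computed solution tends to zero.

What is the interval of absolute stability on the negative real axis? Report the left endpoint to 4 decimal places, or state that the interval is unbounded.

Test eqn y'=λy, z=hλ:
  y_{n+1} = y_n + z·[10/11·y_n + 1/11·y_{n+1}] ⇒ (1 − 1/11z)y_{n+1} = (1 + 10/11z)y_n
  Hence R(z) = (1 + 10/11z)/(1 − 1/11z).

Boundary: |R(x)|=1, x<0.
x=-0.89: |R|=0.1766
R=−1: 1+10/11x = −1+1/11x ⇒ -9/11x=2 ⇒ x=2/(-9/11)=-2.4444
Confirm numerically:
  x=-2.416: |R|=0.98092 <1
  x=-2.389: |R|=0.96273 <1
  x=-2.166: |R|=0.80966 <1
  x=-2.159: |R|=0.80477 <1
  x=-2.982: |R|=1.34602 >1
  x=-2.476: |R|=1.02107 >1
Interval (-2.4444, 0).

z∈(-2.4444,0).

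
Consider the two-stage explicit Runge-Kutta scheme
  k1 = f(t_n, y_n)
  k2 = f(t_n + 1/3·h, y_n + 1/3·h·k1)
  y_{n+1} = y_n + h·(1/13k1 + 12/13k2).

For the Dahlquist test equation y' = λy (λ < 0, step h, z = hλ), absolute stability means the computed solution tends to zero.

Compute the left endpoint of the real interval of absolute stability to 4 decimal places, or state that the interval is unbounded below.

left endpoint -3.2500.

With y'=λy (z=hλ):
  k1=λy_n ⇒ h·k1=z·y_n;  k2=λ(1+1/3z)y_n ⇒ h·k2=z(1+1/3z)y_n
  y_{n+1}/y_n = 1 + 1/13z + 12/13z(1+1/3z) = 1 + z + 4/13z²
  R(z) = 1 + z + 4/13z².

Find x<0 with |R(x)|<1.
x=-1.8: |R|=0.1969
R=1: x+4/13x²=0 ⇒ x=−13/4=-3.2500; min R=1−1/(4·4/13)=0.1875>−1
Confirm numerically:
  x=-2.723: |R|=0.55846 <1
  x=-2.665: |R|=0.52030 <1
  x=-1.806: |R|=0.19758 <1
  x=-3.410: |R|=1.16788 >1
  x=-3.314: |R|=1.06526 >1
Interval (-3.2500, 0).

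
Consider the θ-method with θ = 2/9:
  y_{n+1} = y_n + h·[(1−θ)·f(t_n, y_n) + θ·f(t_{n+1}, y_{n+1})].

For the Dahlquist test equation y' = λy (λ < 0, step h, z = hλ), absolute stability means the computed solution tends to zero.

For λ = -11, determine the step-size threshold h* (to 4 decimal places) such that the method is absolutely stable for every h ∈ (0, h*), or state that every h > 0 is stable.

On y'=λy, z=hλ:
  y_{n+1} = y_n + z·[7/9·y_n + 2/9·y_{n+1}] ⇒ (1 − 2/9z)y_{n+1} = (1 + 7/9z)y_n
  so R(z) = (1 + 7/9z)/(1 − 2/9z).

Boundary: |R(x)|=1, x<0.
x=-0.61: |R|=0.4628
R=−1: 1+7/9x = −1+2/9x ⇒ -5/9x=2 ⇒ x=2/(-5/9)=-3.6000
Confirm numerically:
  x=-2.780: |R|=0.71841 <1
  x=-2.178: |R|=0.46765 <1
  x=-1.888: |R|=0.32999 <1
  x=-4.036: |R|=1.12769 >1
  x=-3.887: |R|=1.08555 >1
  x=-3.828: |R|=1.06844 >1
Stable set (-3.6000, 0).

(-3.6000,0); λ=-11 ⇒ h* = (18/5)/11 = 0.3273.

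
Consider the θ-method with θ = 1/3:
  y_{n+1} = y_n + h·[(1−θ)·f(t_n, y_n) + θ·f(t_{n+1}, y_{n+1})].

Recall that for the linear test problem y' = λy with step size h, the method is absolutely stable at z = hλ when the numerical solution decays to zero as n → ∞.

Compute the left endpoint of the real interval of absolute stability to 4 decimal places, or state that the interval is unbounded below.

Test eqn y'=λy, z=hλ:
  y_{n+1} = y_n + z·[2/3·y_n + 1/3·y_{n+1}] ⇒ (1 − 1/3z)y_{n+1} = (1 + 2/3z)y_n
  ⇒ R(z) = (1 + 2/3z)/(1 − 1/3z).

Need |R(x)|<1, x<0.
x=-1.4: |R|=0.0455
R=−1: 1+2/3x = −1+1/3x ⇒ -1/3x=2 ⇒ x=2/(-1/3)=-6.0000
Confirm numerically:
  x=-3.961: |R|=0.70708 <1
  x=-3.868: |R|=0.68957 <1
  x=-3.103: |R|=0.52532 <1
  x=-2.482: |R|=0.35826 <1
  x=-6.189: |R|=1.02057 >1
  x=-6.142: |R|=1.01553 >1
  x=-6.071: |R|=1.00783 >1
So |R|<1 on (-6.0000, 0).

left endpoint -6.0000.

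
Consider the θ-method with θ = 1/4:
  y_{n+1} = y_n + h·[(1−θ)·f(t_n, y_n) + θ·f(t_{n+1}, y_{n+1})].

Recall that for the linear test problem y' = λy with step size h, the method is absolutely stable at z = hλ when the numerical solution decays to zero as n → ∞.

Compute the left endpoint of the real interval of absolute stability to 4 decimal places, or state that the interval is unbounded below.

Set f=λy, z=hλ:
  y_{n+1} = y_n + z·[3/4·y_n + 1/4·y_{n+1}] ⇒ (1 − 1/4z)y_{n+1} = (1 + 3/4z)y_n
  Hence R(z) = (1 + 3/4z)/(1 − 1/4z).

Find x<0 with |R(x)|<1.
x=-1.31: |R|=0.0132
R=−1: 1+3/4x = −1+1/4x ⇒ -1/2x=2 ⇒ x=2/(-1/2)=-4.0000
Confirm numerically:
  x=-3.393: |R|=0.83579 <1
  x=-3.330: |R|=0.81719 <1
  x=-1.873: |R|=0.27567 <1
  x=-4.315: |R|=1.07577 >1
  x=-4.123: |R|=1.03028 >1
Stable set (-4.0000, 0).

left endpoint -4.0000.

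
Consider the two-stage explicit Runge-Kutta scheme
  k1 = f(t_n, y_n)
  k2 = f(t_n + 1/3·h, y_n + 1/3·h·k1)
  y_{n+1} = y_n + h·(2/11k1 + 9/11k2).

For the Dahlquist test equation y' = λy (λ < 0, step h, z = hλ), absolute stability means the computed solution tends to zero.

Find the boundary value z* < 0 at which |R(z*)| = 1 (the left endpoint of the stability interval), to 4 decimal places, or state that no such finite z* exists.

On y'=λy, z=hλ:
  k1=λy_n ⇒ h·k1=z·y_n;  k2=λ(1+1/3z)y_n ⇒ h·k2=z(1+1/3z)y_n
  y_{n+1}/y_n = 1 + 2/11z + 9/11z(1+1/3z) = 1 + z + 3/11z²
  so R(z) = 1 + z + 3/11z².

Find x<0 with |R(x)|<1.
x=-1.74: |R|=0.0857
R=1: x+3/11x²=0 ⇒ x=−11/3=-3.6667; min R=1−1/(4·3/11)=0.0833>−1
Confirm numerically:
  x=-2.150: |R|=0.11068 <1
  x=-1.797: |R|=0.08369 <1
  x=-1.487: |R|=0.11605 <1
  x=-4.057: |R|=1.43189 >1
  x=-3.693: |R|=1.02652 >1
Interval (-3.6667, 0).

left endpoint -3.6667.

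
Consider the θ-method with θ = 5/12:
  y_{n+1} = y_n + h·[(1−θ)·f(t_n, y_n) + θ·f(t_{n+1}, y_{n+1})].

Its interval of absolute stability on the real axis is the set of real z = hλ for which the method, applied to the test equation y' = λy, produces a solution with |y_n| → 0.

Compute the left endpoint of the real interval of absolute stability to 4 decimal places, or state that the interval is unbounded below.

z* = -12.0000.

On y'=λy, z=hλ:
  y_{n+1} = y_n + z·[7/12·y_n + 5/12·y_{n+1}] ⇒ (1 − 5/12z)y_{n+1} = (1 + 7/12z)y_n
  ⇒ R(z) = (1 + 7/12z)/(1 − 5/12z).

Boundary: |R(x)|=1, x<0.
x=-1.15: |R|=0.2225
R=−1: 1+7/12x = −1+5/12x ⇒ -1/6x=2 ⇒ x=2/(-1/6)=-12.0000
Confirm numerically:
  x=-10.358: |R|=0.94852 <1
  x=-6.888: |R|=0.77984 <1
  x=-6.727: |R|=0.76891 <1
  x=-12.040: |R|=1.00111 >1
  x=-12.023: |R|=1.00064 >1
Stable set (-12.0000, 0).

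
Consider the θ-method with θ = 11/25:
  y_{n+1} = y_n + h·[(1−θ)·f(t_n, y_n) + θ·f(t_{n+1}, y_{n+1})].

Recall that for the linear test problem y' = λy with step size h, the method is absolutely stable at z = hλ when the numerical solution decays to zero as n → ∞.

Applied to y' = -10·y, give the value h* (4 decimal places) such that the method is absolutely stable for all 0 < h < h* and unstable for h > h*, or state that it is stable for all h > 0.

Test eqn y'=λy, z=hλ:
  y_{n+1} = y_n + z·[14/25·y_n + 11/25·y_{n+1}] ⇒ (1 − 11/25z)y_{n+1} = (1 + 14/25z)y_n
  so R(z) = (1 + 14/25z)/(1 − 11/25z).

Need |R(x)|<1, x<0.
x=-0.72: |R|=0.4532
R=−1: 1+14/25x = −1+11/25x ⇒ -3/25x=2 ⇒ x=2/(-3/25)=-16.6667
Confirm numerically:
  x=-13.769: |R|=0.95074 <1
  x=-11.389: |R|=0.89464 <1
  x=-11.009: |R|=0.88383 <1
  x=-17.116: |R|=1.00632 >1
  x=-16.903: |R|=1.00336 >1
Stable set (-16.6667, 0).

(-16.6667,0); λ=-10 ⇒ h* = (50/3)/10 = 1.6667.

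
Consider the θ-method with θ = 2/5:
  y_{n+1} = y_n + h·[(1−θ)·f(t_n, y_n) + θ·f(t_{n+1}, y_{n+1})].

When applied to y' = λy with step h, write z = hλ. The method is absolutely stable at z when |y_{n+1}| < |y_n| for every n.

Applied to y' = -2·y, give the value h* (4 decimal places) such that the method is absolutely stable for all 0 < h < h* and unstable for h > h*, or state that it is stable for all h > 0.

(-10.0000,0); λ=-2 ⇒ h* = (10)/2 = 5.0000.

With y'=λy (z=hλ):
  y_{n+1} = y_n + z·[3/5·y_n + 2/5·y_{n+1}] ⇒ (1 − 2/5z)y_{n+1} = (1 + 3/5z)y_n
  Hence R(z) = (1 + 3/5z)/(1 − 2/5z).

Find x<0 with |R(x)|<1.
x=-1.47: |R|=0.0743
R=−1: 1+3/5x = −1+2/5x ⇒ -1/5x=2 ⇒ x=2/(-1/5)=-10.0000
Confirm numerically:
  x=-9.374: |R|=0.97364 <1
  x=-8.932: |R|=0.95329 <1
  x=-5.720: |R|=0.73966 <1
  x=-5.587: |R|=0.72715 <1
  x=-10.443: |R|=1.01711 >1
  x=-10.263: |R|=1.01030 >1
Stable set (-10.0000, 0).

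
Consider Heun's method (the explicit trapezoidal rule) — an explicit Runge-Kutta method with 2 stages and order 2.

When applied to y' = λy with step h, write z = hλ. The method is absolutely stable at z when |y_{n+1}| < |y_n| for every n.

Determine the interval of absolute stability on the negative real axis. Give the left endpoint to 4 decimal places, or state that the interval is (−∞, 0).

(-2.0000, 0).

Test eqn y'=λy, z=hλ:
  order 2, 2-stage ⇒ R(z)=1+z+z^2/2
  (e.g. R(-0.39)=0.68605, |R|=0.68605)

Solve |R(x)|<1 on ℝ⁻.
x=-0.39: |R|=0.6861
|R(-2.34)|=1.3978 |R(-1.87)|=0.8785 |R(-1.68)|=0.7312
Bisect:
  x_lo=-2.7626 |R|=2.0534  x_hi=-0.1993 |R|=0.8206
  mid=-1.48095 |R|=0.61565 →hi
  mid=-2.12178 |R|=1.12920 →lo
  mid=-1.80136 |R|=0.82109 →hi
  mid=-1.96157 |R|=0.96231 →hi
  mid=-2.04168 |R|=1.04255 →lo
  mid=-2.00163 |R|=1.00163 →lo
  mid=-1.98160 |R|=0.98177 →hi
  mid=-1.99161 |R|=0.99165 →hi
  ...
  [-2.00006,-1.99990] ⇒ x*=-2.0000
So |R|<1 on (-2.0000, 0).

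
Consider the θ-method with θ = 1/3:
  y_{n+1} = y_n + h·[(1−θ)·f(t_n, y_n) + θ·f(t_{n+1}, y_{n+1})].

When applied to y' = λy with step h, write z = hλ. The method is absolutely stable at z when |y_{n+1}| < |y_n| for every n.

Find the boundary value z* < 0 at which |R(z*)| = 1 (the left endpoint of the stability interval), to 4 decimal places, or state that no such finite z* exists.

left endpoint -6.0000.

With y'=λy (z=hλ):
  y_{n+1} = y_n + z·[2/3·y_n + 1/3·y_{n+1}] ⇒ (1 − 1/3z)y_{n+1} = (1 + 2/3z)y_n
  Hence R(z) = (1 + 2/3z)/(1 − 1/3z).

Boundary: |R(x)|=1, x<0.
x=-1.8: |R|=0.1250
R=−1: 1+2/3x = −1+1/3x ⇒ -1/3x=2 ⇒ x=2/(-1/3)=-6.0000
Confirm numerically:
  x=-5.099: |R|=0.88875 <1
  x=-5.074: |R|=0.88531 <1
  x=-4.847: |R|=0.85306 <1
  x=-4.396: |R|=0.78313 <1
  x=-6.334: |R|=1.03578 >1
  x=-6.097: |R|=1.01066 >1
Interval (-6.0000, 0).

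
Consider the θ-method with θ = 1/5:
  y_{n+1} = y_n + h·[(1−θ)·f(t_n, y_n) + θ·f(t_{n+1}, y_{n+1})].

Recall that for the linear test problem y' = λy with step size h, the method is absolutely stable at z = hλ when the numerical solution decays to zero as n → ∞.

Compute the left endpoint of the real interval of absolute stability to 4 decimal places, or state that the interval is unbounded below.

Set f=λy, z=hλ:
  y_{n+1} = y_n + z·[4/5·y_n + 1/5·y_{n+1}] ⇒ (1 − 1/5z)y_{n+1} = (1 + 4/5z)y_n
  so R(z) = (1 + 4/5z)/(1 − 1/5z).

Boundary: |R(x)|=1, x<0.
x=-1.66: |R|=0.2462
R=−1: 1+4/5x = −1+1/5x ⇒ -3/5x=2 ⇒ x=2/(-3/5)=-3.3333
Confirm numerically:
  x=-2.741: |R|=0.77044 <1
  x=-2.198: |R|=0.52681 <1
  x=-1.960: |R|=0.40805 <1
  x=-3.667: |R|=1.11550 >1
  x=-3.541: |R|=1.07294 >1
Stable set (-3.3333, 0).

z* = -3.3333.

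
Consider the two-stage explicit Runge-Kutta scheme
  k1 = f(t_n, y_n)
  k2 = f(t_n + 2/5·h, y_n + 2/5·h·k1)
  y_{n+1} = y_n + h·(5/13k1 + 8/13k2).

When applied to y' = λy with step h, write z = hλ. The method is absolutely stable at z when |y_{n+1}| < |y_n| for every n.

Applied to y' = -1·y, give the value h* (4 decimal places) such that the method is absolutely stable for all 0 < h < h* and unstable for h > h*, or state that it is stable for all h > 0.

(-4.0625,0); λ=-1 ⇒ h* = (65/16)/1 = 4.0625.

Test eqn y'=λy, z=hλ:
  k1=λy_n ⇒ h·k1=z·y_n;  k2=λ(1+2/5z)y_n ⇒ h·k2=z(1+2/5z)y_n
  y_{n+1}/y_n = 1 + 5/13z + 8/13z(1+2/5z) = 1 + z + 16/65z²
  R(z) = 1 + z + 16/65z².

Need |R(x)|<1, x<0.
x=-1.06: |R|=0.2166
R=1: x+16/65x²=0 ⇒ x=−65/16=-4.0625; min R=1−1/(4·16/65)=-0.0156>−1
Confirm numerically:
  x=-3.707: |R|=0.67561 <1
  x=-3.309: |R|=0.38626 <1
  x=-3.278: |R|=0.36699 <1
  x=-1.941: |R|=0.01362 <1
  x=-4.241: |R|=1.18634 >1
  x=-4.216: |R|=1.15930 >1
Stable set (-4.0625, 0).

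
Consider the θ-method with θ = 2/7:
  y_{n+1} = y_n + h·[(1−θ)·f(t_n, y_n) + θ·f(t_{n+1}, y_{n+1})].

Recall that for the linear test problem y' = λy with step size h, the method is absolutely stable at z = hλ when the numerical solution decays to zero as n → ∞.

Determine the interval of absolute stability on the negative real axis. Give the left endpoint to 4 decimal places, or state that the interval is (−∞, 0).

Set f=λy, z=hλ:
  y_{n+1} = y_n + z·[5/7·y_n + 2/7·y_{n+1}] ⇒ (1 − 2/7z)y_{n+1} = (1 + 5/7z)y_n
  ⇒ R(z) = (1 + 5/7z)/(1 − 2/7z).

Find x<0 with |R(x)|<1.
x=-1.74: |R|=0.1622
R=−1: 1+5/7x = −1+2/7x ⇒ -3/7x=2 ⇒ x=2/(-3/7)=-4.6667
Confirm numerically:
  x=-3.166: |R|=0.66232 <1
  x=-2.661: |R|=0.51169 <1
  x=-2.048: |R|=0.29200 <1
  x=-4.902: |R|=1.04201 >1
  x=-4.845: |R|=1.03206 >1
Interval (-4.6667, 0).

z∈(-4.6667,0).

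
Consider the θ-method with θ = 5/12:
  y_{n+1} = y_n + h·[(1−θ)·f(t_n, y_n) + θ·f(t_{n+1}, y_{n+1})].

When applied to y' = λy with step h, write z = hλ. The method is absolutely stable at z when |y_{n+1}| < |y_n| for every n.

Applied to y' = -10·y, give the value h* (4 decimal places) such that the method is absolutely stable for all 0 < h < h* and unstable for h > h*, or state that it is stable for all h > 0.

With y'=λy (z=hλ):
  y_{n+1} = y_n + z·[7/12·y_n + 5/12·y_{n+1}] ⇒ (1 − 5/12z)y_{n+1} = (1 + 7/12z)y_n
  so R(z) = (1 + 7/12z)/(1 − 5/12z).

Solve |R(x)|<1 on ℝ⁻.
x=-1.18: |R|=0.2089
R=−1: 1+7/12x = −1+5/12x ⇒ -1/6x=2 ⇒ x=2/(-1/6)=-12.0000
Confirm numerically:
  x=-8.308: |R|=0.86208 <1
  x=-7.615: |R|=0.82486 <1
  x=-5.823: |R|=0.69953 <1
  x=-12.456: |R|=1.01228 >1
  x=-12.061: |R|=1.00169 >1
  x=-12.020: |R|=1.00055 >1
Stable set (-12.0000, 0).

(-12.0000,0); λ=-10 ⇒ h* = (12)/10 = 1.2000.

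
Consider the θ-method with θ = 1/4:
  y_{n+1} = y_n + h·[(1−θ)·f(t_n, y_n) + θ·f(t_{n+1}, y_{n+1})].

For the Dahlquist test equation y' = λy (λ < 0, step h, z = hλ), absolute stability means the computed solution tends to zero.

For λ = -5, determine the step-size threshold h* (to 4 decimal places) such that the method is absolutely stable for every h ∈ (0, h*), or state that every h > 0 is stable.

(-4.0000,0); λ=-5 ⇒ h* = (4)/5 = 0.8000.

With y'=λy (z=hλ):
  y_{n+1} = y_n + z·[3/4·y_n + 1/4·y_{n+1}] ⇒ (1 − 1/4z)y_{n+1} = (1 + 3/4z)y_n
  R(z) = (1 + 3/4z)/(1 − 1/4z).

Boundary: |R(x)|=1, x<0.
x=-1.01: |R|=0.1936
R=−1: 1+3/4x = −1+1/4x ⇒ -1/2x=2 ⇒ x=2/(-1/2)=-4.0000
Confirm numerically:
  x=-3.333: |R|=0.81808 <1
  x=-2.702: |R|=0.61265 <1
  x=-2.456: |R|=0.52169 <1
  x=-1.617: |R|=0.15150 <1
  x=-4.529: |R|=1.12405 >1
  x=-4.216: |R|=1.05258 >1
Interval (-4.0000, 0).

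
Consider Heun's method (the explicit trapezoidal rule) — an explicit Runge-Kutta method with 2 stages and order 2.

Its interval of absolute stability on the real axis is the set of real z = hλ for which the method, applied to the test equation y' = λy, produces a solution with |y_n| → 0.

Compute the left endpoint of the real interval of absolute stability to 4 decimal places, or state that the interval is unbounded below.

z* = -2.0000.

With y'=λy (z=hλ):
  order 2, 2-stage ⇒ R(z)=1+z+z^2/2
  (e.g. R(-0.53)=0.61045, |R|=0.61045)

Boundary: |R(x)|=1, x<0.
x=-0.53: |R|=0.6104
|R(-1.25)|=0.5312 |R(-1.09)|=0.5040 |R(-0.54)|=0.6058
Bisect:
  x_lo=-2.3298 |R|=1.3842  x_hi=-0.1279 |R|=0.8802
  mid=-1.22887 |R|=0.52619 →hi
  mid=-1.77934 |R|=0.80368 →hi
  mid=-2.05457 |R|=1.05606 →lo
  mid=-1.91696 |R|=0.92040 →hi
  mid=-1.98576 |R|=0.98586 →hi
  mid=-2.02017 |R|=1.02037 →lo
  mid=-2.00297 |R|=1.00297 →lo
  mid=-1.99436 |R|=0.99438 →hi
  ...
  [-2.00001,-1.99987] ⇒ x*=-2.0000
Stable set (-2.0000, 0).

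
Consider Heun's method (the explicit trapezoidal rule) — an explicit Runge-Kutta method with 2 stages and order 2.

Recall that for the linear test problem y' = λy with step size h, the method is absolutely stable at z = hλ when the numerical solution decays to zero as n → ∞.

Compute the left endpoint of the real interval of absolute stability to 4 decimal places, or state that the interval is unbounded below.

With y'=λy (z=hλ):
  order 2, 2-stage ⇒ R(z)=1+z+z^2/2
  (e.g. R(-1.25)=0.53125, |R|=0.53125)

Need |R(x)|<1, x<0.
x=-1.25: |R|=0.5312
|R(-2.38)|=1.4522 |R(-2.19)|=1.2080 |R(-1.52)|=0.6352
Bisect:
  x_lo=-2.6355 |R|=1.8374  x_hi=-0.0587 |R|=0.9430
  mid=-1.34711 |R|=0.56024 →hi
  mid=-1.99131 |R|=0.99135 →hi
  mid=-2.31341 |R|=1.36252 →lo
  mid=-2.15236 |R|=1.16396 →lo
  mid=-2.07183 |R|=1.07441 →lo
  mid=-2.03157 |R|=1.03207 →lo
  mid=-2.01144 |R|=1.01150 →lo
  mid=-2.00137 |R|=1.00137 →lo
  mid=-1.99634 |R|=0.99635 →hi
  mid=-1.99886 |R|=0.99886 →hi
  ...
  [-2.00012,-1.99996] ⇒ x*=-2.0000
So |R|<1 on (-2.0000, 0).

z* = -2.0000.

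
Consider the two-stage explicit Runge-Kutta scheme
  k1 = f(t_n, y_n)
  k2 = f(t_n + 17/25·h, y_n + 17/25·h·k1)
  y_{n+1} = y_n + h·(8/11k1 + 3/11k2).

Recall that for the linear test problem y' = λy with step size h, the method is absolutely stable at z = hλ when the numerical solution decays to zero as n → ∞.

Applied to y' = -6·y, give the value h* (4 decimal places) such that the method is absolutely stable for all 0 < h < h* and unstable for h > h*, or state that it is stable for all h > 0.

With y'=λy (z=hλ):
  k1=λy_n ⇒ h·k1=z·y_n;  k2=λ(1+17/25z)y_n ⇒ h·k2=z(1+17/25z)y_n
  y_{n+1}/y_n = 1 + 8/11z + 3/11z(1+17/25z) = 1 + z + 51/275z²
  Hence R(z) = 1 + z + 51/275z².

Find x<0 with |R(x)|<1.
x=-1.56: |R|=0.1087
R=1: x+51/275x²=0 ⇒ x=−275/51=-5.3922; min R=1−1/(4·51/275)=-0.3480>−1
Confirm numerically:
  x=-5.170: |R|=0.78700 <1
  x=-3.143: |R|=0.31100 <1
  x=-2.829: |R|=0.34476 <1
  x=-2.591: |R|=0.34599 <1
  x=-5.985: |R|=1.65802 >1
  x=-5.750: |R|=1.38159 >1
  x=-5.572: |R|=1.18584 >1
Interval (-5.3922, 0).

(-5.3922,0); λ=-6 ⇒ h* = (275/51)/6 = 0.8987.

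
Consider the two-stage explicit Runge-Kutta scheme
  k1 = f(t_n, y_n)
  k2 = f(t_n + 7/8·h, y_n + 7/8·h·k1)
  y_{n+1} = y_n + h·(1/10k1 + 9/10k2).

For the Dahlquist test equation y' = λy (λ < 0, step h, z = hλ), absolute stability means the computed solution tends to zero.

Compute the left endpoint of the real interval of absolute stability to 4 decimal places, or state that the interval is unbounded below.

Test eqn y'=λy, z=hλ:
  k1=λy_n ⇒ h·k1=z·y_n;  k2=λ(1+7/8z)y_n ⇒ h·k2=z(1+7/8z)y_n
  y_{n+1}/y_n = 1 + 1/10z + 9/10z(1+7/8z) = 1 + z + 63/80z²
  R(z) = 1 + z + 63/80z².

Find x<0 with |R(x)|<1.
x=-1.35: |R|=1.0852
R=1: x+63/80x²=0 ⇒ x=−80/63=-1.2698; min R=1−1/(4·63/80)=0.6825>−1
Confirm numerically:
  x=-1.101: |R|=0.85361 <1
  x=-0.836: |R|=0.71438 <1
  x=-0.649: |R|=0.68270 <1
  x=-0.626: |R|=0.68260 <1
  x=-1.810: |R|=1.76993 >1
  x=-1.341: |R|=1.07515 >1
Stable set (-1.2698, 0).

left endpoint -1.2698.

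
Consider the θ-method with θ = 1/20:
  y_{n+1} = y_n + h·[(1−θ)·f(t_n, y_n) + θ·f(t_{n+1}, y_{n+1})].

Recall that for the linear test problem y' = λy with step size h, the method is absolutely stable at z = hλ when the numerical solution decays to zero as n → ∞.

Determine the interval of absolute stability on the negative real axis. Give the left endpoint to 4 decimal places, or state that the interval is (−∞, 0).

On y'=λy, z=hλ:
  y_{n+1} = y_n + z·[19/20·y_n + 1/20·y_{n+1}] ⇒ (1 − 1/20z)y_{n+1} = (1 + 19/20z)y_n
  so R(z) = (1 + 19/20z)/(1 − 1/20z).

Need |R(x)|<1, x<0.
x=-1.52: |R|=0.4126
R=−1: 1+19/20x = −1+1/20x ⇒ -9/10x=2 ⇒ x=2/(-9/10)=-2.2222
Confirm numerically:
  x=-1.858: |R|=0.70006 <1
  x=-1.559: |R|=0.44626 <1
  x=-1.195: |R|=0.12762 <1
  x=-2.522: |R|=1.23959 >1
  x=-2.462: |R|=1.19215 >1
  x=-2.272: |R|=1.04023 >1
So |R|<1 on (-2.2222, 0).

(-2.2222, 0).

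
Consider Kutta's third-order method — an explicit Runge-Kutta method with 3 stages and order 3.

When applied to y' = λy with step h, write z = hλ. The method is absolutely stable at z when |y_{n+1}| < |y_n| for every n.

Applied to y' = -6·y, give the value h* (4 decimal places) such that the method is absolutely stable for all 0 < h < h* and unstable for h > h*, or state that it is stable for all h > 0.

(-2.5127,0); λ=-6 ⇒ h* = 0.4188.

On y'=λy, z=hλ:
  order 3, 3-stage ⇒ R(z)=1+z+z^2/2+z^3/6
  (e.g. R(-1.33)=0.16234, |R|=0.16234)

Find x<0 with |R(x)|<1.
x=-1.33: |R|=0.1623
|R(-2.18)|=0.5305 |R(-1.75)|=0.1120 |R(-1.45)|=0.0931
Bisect:
  x_lo=-2.9648 |R|=1.9132  x_hi=-0.3999 |R|=0.6694
  mid=-1.68233 |R|=0.06077 →hi
  mid=-2.32355 |R|=0.71488 →hi
  mid=-2.64417 |R|=1.22953 →lo
  mid=-2.48386 |R|=0.95314 →hi
  mid=-2.56402 |R|=1.08631 →lo
  mid=-2.52394 |R|=1.01850 →lo
  mid=-2.50390 |R|=0.98552 →hi
  ...
  [-2.51282,-2.51267] ⇒ x*=-2.5127
So |R|<1 on (-2.5127, 0).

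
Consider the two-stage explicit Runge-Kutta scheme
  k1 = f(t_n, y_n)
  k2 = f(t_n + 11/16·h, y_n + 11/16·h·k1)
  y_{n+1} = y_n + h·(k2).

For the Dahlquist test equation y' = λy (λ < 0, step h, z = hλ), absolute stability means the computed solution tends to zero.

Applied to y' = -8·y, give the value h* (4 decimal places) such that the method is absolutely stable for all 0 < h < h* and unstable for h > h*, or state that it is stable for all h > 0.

With y'=λy (z=hλ):
  k1=λy_n ⇒ h·k1=z·y_n;  k2=λ(1+11/16z)y_n ⇒ h·k2=z(1+11/16z)y_n
  y_{n+1}/y_n = 1 + z(1+11/16z) = 1 + z + 11/16z²
  R(z) = 1 + z + 11/16z².

Need |R(x)|<1, x<0.
x=-0.32: |R|=0.7504
R=1: x+11/16x²=0 ⇒ x=−16/11=-1.4545; min R=1−1/(4·11/16)=0.6364>−1
Confirm numerically:
  x=-0.786: |R|=0.63873 <1
  x=-0.771: |R|=0.63768 <1
  x=-0.682: |R|=0.63777 <1
  x=-1.634: |R|=1.20159 >1
  x=-1.485: |R|=1.03109 >1
Interval (-1.4545, 0).

(-1.4545,0); λ=-8 ⇒ h* = (16/11)/8 = 0.1818.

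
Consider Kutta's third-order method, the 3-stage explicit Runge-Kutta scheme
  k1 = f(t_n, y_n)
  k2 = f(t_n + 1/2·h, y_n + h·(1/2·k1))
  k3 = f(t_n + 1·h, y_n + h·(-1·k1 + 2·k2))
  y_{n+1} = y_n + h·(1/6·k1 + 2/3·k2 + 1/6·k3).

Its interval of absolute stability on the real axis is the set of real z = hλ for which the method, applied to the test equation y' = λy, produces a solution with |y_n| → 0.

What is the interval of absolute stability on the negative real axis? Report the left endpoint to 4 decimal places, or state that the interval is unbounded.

On y'=λy, z=hλ:
  order 3, 3-stage ⇒ R(z)=1+z+z^2/2+z^3/6
  (e.g. R(-0.38)=0.68305, |R|=0.68305)

Need |R(x)|<1, x<0.
x=-0.38: |R|=0.6831
|R(-2.91)|=1.7830 |R(-2.85)|=1.6469 |R(-2.76)|=1.4553
Bisect:
  x_lo=-3.1013 |R|=2.2636  x_hi=-0.0879 |R|=0.9159
  mid=-1.59457 |R|=0.00102 →hi
  mid=-2.34791 |R|=0.74879 →hi
  mid=-2.72458 |R|=1.38383 →lo
  mid=-2.53625 |R|=1.03906 →lo
  mid=-2.44208 |R|=0.88753 →hi
  mid=-2.48916 |R|=0.96165 →hi
  mid=-2.51271 |R|=0.99994 →hi
  mid=-2.52448 |R|=1.01939 →lo
  ...
  [-2.51289,-2.51271] ⇒ x*=-2.5127
Interval (-2.5127, 0).

(-2.5127, 0).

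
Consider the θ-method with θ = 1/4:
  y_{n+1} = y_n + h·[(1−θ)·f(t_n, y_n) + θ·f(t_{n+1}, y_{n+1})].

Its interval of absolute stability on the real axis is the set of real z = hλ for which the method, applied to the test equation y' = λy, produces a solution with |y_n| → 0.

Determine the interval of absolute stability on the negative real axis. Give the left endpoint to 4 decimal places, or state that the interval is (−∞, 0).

z∈(-4.0000,0).

On y'=λy, z=hλ:
  y_{n+1} = y_n + z·[3/4·y_n + 1/4·y_{n+1}] ⇒ (1 − 1/4z)y_{n+1} = (1 + 3/4z)y_n
  ⇒ R(z) = (1 + 3/4z)/(1 − 1/4z).

Solve |R(x)|<1 on ℝ⁻.
x=-1.19: |R|=0.0829
R=−1: 1+3/4x = −1+1/4x ⇒ -1/2x=2 ⇒ x=2/(-1/2)=-4.0000
Confirm numerically:
  x=-2.899: |R|=0.68082 <1
  x=-2.749: |R|=0.62928 <1
  x=-2.287: |R|=0.45507 <1
  x=-1.723: |R|=0.20426 <1
  x=-4.592: |R|=1.13780 >1
  x=-4.100: |R|=1.02469 >1
Interval (-4.0000, 0).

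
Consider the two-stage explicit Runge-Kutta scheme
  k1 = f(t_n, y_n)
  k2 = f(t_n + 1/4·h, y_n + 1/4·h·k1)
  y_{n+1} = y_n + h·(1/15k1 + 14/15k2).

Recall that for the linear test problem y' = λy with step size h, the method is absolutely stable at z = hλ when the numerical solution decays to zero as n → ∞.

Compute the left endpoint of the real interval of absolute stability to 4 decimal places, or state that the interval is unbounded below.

left endpoint -4.2857.

Set f=λy, z=hλ:
  k1=λy_n ⇒ h·k1=z·y_n;  k2=λ(1+1/4z)y_n ⇒ h·k2=z(1+1/4z)y_n
  y_{n+1}/y_n = 1 + 1/15z + 14/15z(1+1/4z) = 1 + z + 7/30z²
  Hence R(z) = 1 + z + 7/30z².

Boundary: |R(x)|=1, x<0.
x=-0.74: |R|=0.3878
R=1: x+7/30x²=0 ⇒ x=−30/7=-4.2857; min R=1−1/(4·7/30)=-0.0714>−1
Confirm numerically:
  x=-3.156: |R|=0.16808 <1
  x=-2.901: |R|=0.06269 <1
  x=-2.417: |R|=0.05389 <1
  x=-4.622: |R|=1.36267 >1
  x=-4.561: |R|=1.29297 >1
So |R|<1 on (-4.2857, 0).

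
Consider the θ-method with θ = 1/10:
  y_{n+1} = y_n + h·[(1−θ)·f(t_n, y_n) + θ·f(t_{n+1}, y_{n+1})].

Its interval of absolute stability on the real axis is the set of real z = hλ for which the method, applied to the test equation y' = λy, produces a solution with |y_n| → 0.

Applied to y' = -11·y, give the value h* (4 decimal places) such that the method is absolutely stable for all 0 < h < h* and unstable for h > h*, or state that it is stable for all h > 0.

Test eqn y'=λy, z=hλ:
  y_{n+1} = y_n + z·[9/10·y_n + 1/10·y_{n+1}] ⇒ (1 − 1/10z)y_{n+1} = (1 + 9/10z)y_n
  R(z) = (1 + 9/10z)/(1 − 1/10z).

Find x<0 with |R(x)|<1.
x=-0.49: |R|=0.5329
R=−1: 1+9/10x = −1+1/10x ⇒ -4/5x=2 ⇒ x=2/(-4/5)=-2.5000
Confirm numerically:
  x=-2.468: |R|=0.97947 <1
  x=-2.228: |R|=0.82205 <1
  x=-1.299: |R|=0.14966 <1
  x=-3.093: |R|=1.36233 >1
  x=-2.831: |R|=1.20638 >1
So |R|<1 on (-2.5000, 0).

(-2.5000,0); λ=-11 ⇒ h* = (5/2)/11 = 0.2273.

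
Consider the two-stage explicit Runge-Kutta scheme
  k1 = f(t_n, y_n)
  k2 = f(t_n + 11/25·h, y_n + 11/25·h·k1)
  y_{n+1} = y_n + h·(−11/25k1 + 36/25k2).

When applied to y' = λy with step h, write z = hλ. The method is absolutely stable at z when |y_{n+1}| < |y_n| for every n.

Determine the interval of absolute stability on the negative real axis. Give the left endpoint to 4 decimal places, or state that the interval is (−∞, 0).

Test eqn y'=λy, z=hλ:
  k1=λy_n ⇒ h·k1=z·y_n;  k2=λ(1+11/25z)y_n ⇒ h·k2=z(1+11/25z)y_n
  y_{n+1}/y_n = 1 − 11/25z + 36/25z(1+11/25z) = 1 + z + 396/625z²
  Hence R(z) = 1 + z + 396/625z².

Find x<0 with |R(x)|<1.
x=-0.63: |R|=0.6215
R=1: x+396/625x²=0 ⇒ x=−625/396=-1.5783; min R=1−1/(4·396/625)=0.6054>−1
Confirm numerically:
  x=-1.393: |R|=0.83647 <1
  x=-1.343: |R|=0.79979 <1
  x=-1.062: |R|=0.65260 <1
  x=-2.043: |R|=1.60155 >1
  x=-1.717: |R|=1.15091 >1
So |R|<1 on (-1.5783, 0).

(-1.5783, 0).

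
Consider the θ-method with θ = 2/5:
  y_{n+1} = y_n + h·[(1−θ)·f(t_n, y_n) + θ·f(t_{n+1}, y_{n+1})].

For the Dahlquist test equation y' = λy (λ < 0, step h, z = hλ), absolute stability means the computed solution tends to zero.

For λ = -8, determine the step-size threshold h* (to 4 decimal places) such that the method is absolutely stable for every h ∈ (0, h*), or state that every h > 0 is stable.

With y'=λy (z=hλ):
  y_{n+1} = y_n + z·[3/5·y_n + 2/5·y_{n+1}] ⇒ (1 − 2/5z)y_{n+1} = (1 + 3/5z)y_n
  so R(z) = (1 + 3/5z)/(1 − 2/5z).

Need |R(x)|<1, x<0.
x=-0.97: |R|=0.3012
R=−1: 1+3/5x = −1+2/5x ⇒ -1/5x=2 ⇒ x=2/(-1/5)=-10.0000
Confirm numerically:
  x=-9.524: |R|=0.98021 <1
  x=-9.114: |R|=0.96186 <1
  x=-8.645: |R|=0.93921 <1
  x=-5.066: |R|=0.67394 <1
  x=-10.548: |R|=1.02100 >1
  x=-10.394: |R|=1.01528 >1
Interval (-10.0000, 0).

(-10.0000,0); λ=-8 ⇒ h* = (10)/8 = 1.2500.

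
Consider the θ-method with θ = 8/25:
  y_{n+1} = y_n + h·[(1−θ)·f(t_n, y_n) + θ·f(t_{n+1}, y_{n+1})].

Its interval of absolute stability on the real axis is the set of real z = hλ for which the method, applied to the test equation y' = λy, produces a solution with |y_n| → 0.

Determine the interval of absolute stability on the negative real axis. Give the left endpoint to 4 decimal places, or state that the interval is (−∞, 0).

(-5.5556, 0).

Test eqn y'=λy, z=hλ:
  y_{n+1} = y_n + z·[17/25·y_n + 8/25·y_{n+1}] ⇒ (1 − 8/25z)y_{n+1} = (1 + 17/25z)y_n
  Hence R(z) = (1 + 17/25z)/(1 − 8/25z).

Need |R(x)|<1, x<0.
x=-0.83: |R|=0.3442
R=−1: 1+17/25x = −1+8/25x ⇒ -9/25x=2 ⇒ x=2/(-9/25)=-5.5556
Confirm numerically:
  x=-4.494: |R|=0.84325 <1
  x=-4.331: |R|=0.81523 <1
  x=-3.254: |R|=0.59410 <1
  x=-3.195: |R|=0.57981 <1
  x=-6.006: |R|=1.05550 >1
  x=-5.601: |R|=1.00586 >1
So |R|<1 on (-5.5556, 0).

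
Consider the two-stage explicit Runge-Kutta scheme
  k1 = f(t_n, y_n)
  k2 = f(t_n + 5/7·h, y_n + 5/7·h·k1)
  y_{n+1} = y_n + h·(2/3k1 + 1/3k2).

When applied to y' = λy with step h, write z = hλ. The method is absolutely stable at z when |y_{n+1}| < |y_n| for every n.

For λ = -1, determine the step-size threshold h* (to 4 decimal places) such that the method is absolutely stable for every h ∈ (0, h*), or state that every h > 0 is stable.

With y'=λy (z=hλ):
  k1=λy_n ⇒ h·k1=z·y_n;  k2=λ(1+5/7z)y_n ⇒ h·k2=z(1+5/7z)y_n
  y_{n+1}/y_n = 1 + 2/3z + 1/3z(1+5/7z) = 1 + z + 5/21z²
  so R(z) = 1 + z + 5/21z².

Solve |R(x)|<1 on ℝ⁻.
x=-1.37: |R|=0.0769
R=1: x+5/21x²=0 ⇒ x=−21/5=-4.2000; min R=1−1/(4·5/21)=-0.0500>−1
Confirm numerically:
  x=-4.038: |R|=0.84425 <1
  x=-3.767: |R|=0.61164 <1
  x=-3.583: |R|=0.47364 <1
  x=-2.931: |R|=0.11442 <1
  x=-4.640: |R|=1.48610 >1
  x=-4.544: |R|=1.37218 >1
  x=-4.489: |R|=1.30889 >1
Stable set (-4.2000, 0).

(-4.2000,0); λ=-1 ⇒ h* = (21/5)/1 = 4.2000.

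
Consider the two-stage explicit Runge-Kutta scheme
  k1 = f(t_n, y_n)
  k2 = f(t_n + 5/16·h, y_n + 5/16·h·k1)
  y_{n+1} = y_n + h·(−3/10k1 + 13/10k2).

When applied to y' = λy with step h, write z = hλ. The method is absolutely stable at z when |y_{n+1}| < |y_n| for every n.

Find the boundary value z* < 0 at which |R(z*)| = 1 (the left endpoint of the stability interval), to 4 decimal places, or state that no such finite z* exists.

On y'=λy, z=hλ:
  k1=λy_n ⇒ h·k1=z·y_n;  k2=λ(1+5/16z)y_n ⇒ h·k2=z(1+5/16z)y_n
  y_{n+1}/y_n = 1 − 3/10z + 13/10z(1+5/16z) = 1 + z + 13/32z²
  Hence R(z) = 1 + z + 13/32z².

Solve |R(x)|<1 on ℝ⁻.
x=-1.02: |R|=0.4027
R=1: x+13/32x²=0 ⇒ x=−32/13=-2.4615; min R=1−1/(4·13/32)=0.3846>−1
Confirm numerically:
  x=-1.663: |R|=0.46051 <1
  x=-1.531: |R|=0.42123 <1
  x=-1.418: |R|=0.39886 <1
  x=-2.732: |R|=1.30018 >1
  x=-2.571: |R|=1.11433 >1
  x=-2.516: |R|=1.05567 >1
Stable set (-2.4615, 0).

z* = -2.4615.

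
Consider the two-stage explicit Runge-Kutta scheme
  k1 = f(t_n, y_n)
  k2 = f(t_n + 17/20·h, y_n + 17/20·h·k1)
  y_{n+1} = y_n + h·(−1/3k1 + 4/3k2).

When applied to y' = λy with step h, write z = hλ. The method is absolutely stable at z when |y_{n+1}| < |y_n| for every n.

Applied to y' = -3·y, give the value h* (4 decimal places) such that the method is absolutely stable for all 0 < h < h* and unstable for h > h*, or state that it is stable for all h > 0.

(-0.8824,0); λ=-3 ⇒ h* = (15/17)/3 = 0.2941.

Test eqn y'=λy, z=hλ:
  k1=λy_n ⇒ h·k1=z·y_n;  k2=λ(1+17/20z)y_n ⇒ h·k2=z(1+17/20z)y_n
  y_{n+1}/y_n = 1 − 1/3z + 4/3z(1+17/20z) = 1 + z + 17/15z²
  Hence R(z) = 1 + z + 17/15z².

Find x<0 with |R(x)|<1.
x=-0.77: |R|=0.9020
R=1: x+17/15x²=0 ⇒ x=−15/17=-0.8824; min R=1−1/(4·17/15)=0.7794>−1
Confirm numerically:
  x=-0.839: |R|=0.95878 <1
  x=-0.613: |R|=0.81287 <1
  x=-0.566: |R|=0.79707 <1
  x=-0.447: |R|=0.77945 <1
  x=-1.137: |R|=1.32814 >1
  x=-1.050: |R|=1.19950 >1
Interval (-0.8824, 0).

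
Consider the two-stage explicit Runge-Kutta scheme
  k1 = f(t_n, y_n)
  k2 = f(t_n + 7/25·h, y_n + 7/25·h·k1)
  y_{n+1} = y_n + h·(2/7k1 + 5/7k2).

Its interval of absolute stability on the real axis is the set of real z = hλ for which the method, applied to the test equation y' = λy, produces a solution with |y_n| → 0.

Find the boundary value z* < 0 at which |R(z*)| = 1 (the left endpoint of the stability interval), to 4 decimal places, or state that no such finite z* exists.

z* = -5.0000.

Test eqn y'=λy, z=hλ:
  k1=λy_n ⇒ h·k1=z·y_n;  k2=λ(1+7/25z)y_n ⇒ h·k2=z(1+7/25z)y_n
  y_{n+1}/y_n = 1 + 2/7z + 5/7z(1+7/25z) = 1 + z + 1/5z²
  Hence R(z) = 1 + z + 1/5z².

Solve |R(x)|<1 on ℝ⁻.
x=-1.43: |R|=0.0210
R=1: x+1/5x²=0 ⇒ x=−5=-5.0000; min R=1−1/(4·1/5)=-0.2500>−1
Confirm numerically:
  x=-4.079: |R|=0.24865 <1
  x=-3.242: |R|=0.13989 <1
  x=-2.373: |R|=0.24677 <1
  x=-2.370: |R|=0.24662 <1
  x=-5.551: |R|=1.61172 >1
  x=-5.238: |R|=1.24933 >1
  x=-5.106: |R|=1.10825 >1
Interval (-5.0000, 0).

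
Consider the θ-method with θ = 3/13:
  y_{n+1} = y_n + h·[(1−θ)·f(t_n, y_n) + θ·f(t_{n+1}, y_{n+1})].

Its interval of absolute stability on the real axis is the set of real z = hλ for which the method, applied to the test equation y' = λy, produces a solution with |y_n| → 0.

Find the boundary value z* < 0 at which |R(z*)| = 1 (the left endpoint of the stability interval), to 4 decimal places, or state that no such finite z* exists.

left endpoint -3.7143.

Test eqn y'=λy, z=hλ:
  y_{n+1} = y_n + z·[10/13·y_n + 3/13·y_{n+1}] ⇒ (1 − 3/13z)y_{n+1} = (1 + 10/13z)y_n
  ⇒ R(z) = (1 + 10/13z)/(1 − 3/13z).

Find x<0 with |R(x)|<1.
x=-1.55: |R|=0.1416
R=−1: 1+10/13x = −1+3/13x ⇒ -7/13x=2 ⇒ x=2/(-7/13)=-3.7143
Confirm numerically:
  x=-3.449: |R|=0.92046 <1
  x=-1.968: |R|=0.35336 <1
  x=-1.710: |R|=0.22614 <1
  x=-3.931: |R|=1.06119 >1
  x=-3.899: |R|=1.05235 >1
  x=-3.820: |R|=1.03025 >1
Stable set (-3.7143, 0).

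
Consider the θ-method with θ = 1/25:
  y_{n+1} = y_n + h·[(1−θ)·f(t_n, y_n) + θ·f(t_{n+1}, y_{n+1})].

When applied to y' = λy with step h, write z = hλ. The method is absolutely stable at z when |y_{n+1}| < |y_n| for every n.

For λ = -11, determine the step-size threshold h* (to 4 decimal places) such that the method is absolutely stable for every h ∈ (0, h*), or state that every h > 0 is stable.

Set f=λy, z=hλ:
  y_{n+1} = y_n + z·[24/25·y_n + 1/25·y_{n+1}] ⇒ (1 − 1/25z)y_{n+1} = (1 + 24/25z)y_n
  R(z) = (1 + 24/25z)/(1 − 1/25z).

Need |R(x)|<1, x<0.
x=-1.28: |R|=0.2177
R=−1: 1+24/25x = −1+1/25x ⇒ -23/25x=2 ⇒ x=2/(-23/25)=-2.1739
Confirm numerically:
  x=-2.005: |R|=0.85614 <1
  x=-1.784: |R|=0.66517 <1
  x=-1.350: |R|=0.28083 <1
  x=-0.884: |R|=0.14619 <1
  x=-2.679: |R|=1.41970 >1
  x=-2.468: |R|=1.24625 >1
Interval (-2.1739, 0).

(-2.1739,0); λ=-11 ⇒ h* = (50/23)/11 = 0.1976.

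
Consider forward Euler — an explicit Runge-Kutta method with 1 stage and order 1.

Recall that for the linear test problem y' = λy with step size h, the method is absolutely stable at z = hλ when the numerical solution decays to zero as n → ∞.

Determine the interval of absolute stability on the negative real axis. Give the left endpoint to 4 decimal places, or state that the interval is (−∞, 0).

(-2.0000, 0).

With y'=λy (z=hλ):
  order 1, 1-stage ⇒ R(z)=1+z
  (e.g. R(-1.6)=-0.60000, |R|=0.60000)

Find x<0 with |R(x)|<1.
x=-1.6: |R|=0.6000
|R(-1.8)|=0.8000 |R(-1.34)|=0.3400 |R(-0.69)|=0.3100
Bisect:
  x_lo=-2.6514 |R|=1.6514  x_hi=-0.1490 |R|=0.8510
  mid=-1.40019 |R|=0.40019 →hi
  mid=-2.02577 |R|=1.02577 →lo
  mid=-1.71298 |R|=0.71298 →hi
  mid=-1.86938 |R|=0.86938 →hi
  mid=-1.94757 |R|=0.94757 →hi
  mid=-1.98667 |R|=0.98667 →hi
  mid=-2.00622 |R|=1.00622 →lo
  mid=-1.99645 |R|=0.99645 →hi
  mid=-2.00134 |R|=1.00134 →lo
  ...
  [-2.00011,-1.99996] ⇒ x*=-2.0000
Stable set (-2.0000, 0).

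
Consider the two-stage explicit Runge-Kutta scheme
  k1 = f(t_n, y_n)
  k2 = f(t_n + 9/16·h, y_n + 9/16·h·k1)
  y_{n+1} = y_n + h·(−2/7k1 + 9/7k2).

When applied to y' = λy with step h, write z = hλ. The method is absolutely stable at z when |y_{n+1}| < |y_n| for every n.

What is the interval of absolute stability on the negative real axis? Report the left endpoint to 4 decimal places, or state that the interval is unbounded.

z∈(-1.3827,0).

Set f=λy, z=hλ:
  k1=λy_n ⇒ h·k1=z·y_n;  k2=λ(1+9/16z)y_n ⇒ h·k2=z(1+9/16z)y_n
  y_{n+1}/y_n = 1 − 2/7z + 9/7z(1+9/16z) = 1 + z + 81/112z²
  so R(z) = 1 + z + 81/112z².

Need |R(x)|<1, x<0.
x=-0.31: |R|=0.7595
R=1: x+81/112x²=0 ⇒ x=−112/81=-1.3827; min R=1−1/(4·81/112)=0.6543>−1
Confirm numerically:
  x=-1.242: |R|=0.87360 <1
  x=-1.090: |R|=0.76925 <1
  x=-1.001: |R|=0.72366 <1
  x=-1.607: |R|=1.26066 >1
  x=-1.455: |R|=1.07606 >1
  x=-1.430: |R|=1.04890 >1
Interval (-1.3827, 0).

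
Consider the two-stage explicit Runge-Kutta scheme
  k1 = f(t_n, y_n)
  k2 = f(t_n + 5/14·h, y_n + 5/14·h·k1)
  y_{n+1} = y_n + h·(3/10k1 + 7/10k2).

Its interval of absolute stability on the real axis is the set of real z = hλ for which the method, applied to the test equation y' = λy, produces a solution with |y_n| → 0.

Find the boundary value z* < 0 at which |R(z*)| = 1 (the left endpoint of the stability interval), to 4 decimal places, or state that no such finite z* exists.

Test eqn y'=λy, z=hλ:
  k1=λy_n ⇒ h·k1=z·y_n;  k2=λ(1+5/14z)y_n ⇒ h·k2=z(1+5/14z)y_n
  y_{n+1}/y_n = 1 + 3/10z + 7/10z(1+5/14z) = 1 + z + 1/4z²
  ⇒ R(z) = 1 + z + 1/4z².

Boundary: |R(x)|=1, x<0.
x=-0.9: |R|=0.3025
R=1: x+1/4x²=0 ⇒ x=−4=-4.0000; min R=1−1/(4·1/4)=0.0000>−1
Confirm numerically:
  x=-3.093: |R|=0.29866 <1
  x=-2.772: |R|=0.14900 <1
  x=-1.926: |R|=0.00137 <1
  x=-4.396: |R|=1.43520 >1
  x=-4.055: |R|=1.05576 >1
So |R|<1 on (-4.0000, 0).

left endpoint -4.0000.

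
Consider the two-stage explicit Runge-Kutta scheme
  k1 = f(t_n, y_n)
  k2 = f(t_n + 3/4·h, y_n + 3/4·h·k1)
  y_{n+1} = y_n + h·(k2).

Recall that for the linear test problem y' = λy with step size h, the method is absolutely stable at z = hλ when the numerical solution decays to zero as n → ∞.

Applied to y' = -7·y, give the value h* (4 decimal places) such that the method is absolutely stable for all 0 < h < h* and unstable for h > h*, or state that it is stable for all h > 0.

(-1.3333,0); λ=-7 ⇒ h* = (4/3)/7 = 0.1905.

Test eqn y'=λy, z=hλ:
  k1=λy_n ⇒ h·k1=z·y_n;  k2=λ(1+3/4z)y_n ⇒ h·k2=z(1+3/4z)y_n
  y_{n+1}/y_n = 1 + z(1+3/4z) = 1 + z + 3/4z²
  so R(z) = 1 + z + 3/4z².

Boundary: |R(x)|=1, x<0.
x=-1.53: |R|=1.2257
R=1: x+3/4x²=0 ⇒ x=−4/3=-1.3333; min R=1−1/(4·3/4)=0.6667>−1
Confirm numerically:
  x=-0.890: |R|=0.70408 <1
  x=-0.737: |R|=0.67038 <1
  x=-0.688: |R|=0.66701 <1
  x=-1.920: |R|=1.84480 >1
  x=-1.827: |R|=1.67645 >1
  x=-1.707: |R|=1.47839 >1
Stable set (-1.3333, 0).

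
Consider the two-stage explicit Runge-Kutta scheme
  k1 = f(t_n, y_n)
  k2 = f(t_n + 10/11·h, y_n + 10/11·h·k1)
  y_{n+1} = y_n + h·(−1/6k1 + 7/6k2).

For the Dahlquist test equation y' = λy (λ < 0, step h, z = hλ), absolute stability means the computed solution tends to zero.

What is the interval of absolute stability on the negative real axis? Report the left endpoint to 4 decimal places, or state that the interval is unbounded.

On y'=λy, z=hλ:
  k1=λy_n ⇒ h·k1=z·y_n;  k2=λ(1+10/11z)y_n ⇒ h·k2=z(1+10/11z)y_n
  y_{n+1}/y_n = 1 − 1/6z + 7/6z(1+10/11z) = 1 + z + 35/33z²
  Hence R(z) = 1 + z + 35/33z².

Boundary: |R(x)|=1, x<0.
x=-1.29: |R|=1.4750
R=1: x+35/33x²=0 ⇒ x=−33/35=-0.9429; min R=1−1/(4·35/33)=0.7643>−1
Confirm numerically:
  x=-0.639: |R|=0.79407 <1
  x=-0.578: |R|=0.77633 <1
  x=-0.502: |R|=0.76528 <1
  x=-0.405: |R|=0.76897 <1
  x=-1.085: |R|=1.16357 >1
  x=-1.005: |R|=1.06624 >1
Interval (-0.9429, 0).

(-0.9429, 0).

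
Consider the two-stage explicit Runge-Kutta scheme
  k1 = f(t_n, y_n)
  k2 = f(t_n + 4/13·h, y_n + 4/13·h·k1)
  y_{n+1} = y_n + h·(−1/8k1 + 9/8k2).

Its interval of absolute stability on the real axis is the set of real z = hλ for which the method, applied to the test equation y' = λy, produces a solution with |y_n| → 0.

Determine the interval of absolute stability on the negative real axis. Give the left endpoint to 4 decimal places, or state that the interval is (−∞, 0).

(-2.8889, 0).

With y'=λy (z=hλ):
  k1=λy_n ⇒ h·k1=z·y_n;  k2=λ(1+4/13z)y_n ⇒ h·k2=z(1+4/13z)y_n
  y_{n+1}/y_n = 1 − 1/8z + 9/8z(1+4/13z) = 1 + z + 9/26z²
  ⇒ R(z) = 1 + z + 9/26z².

Boundary: |R(x)|=1, x<0.
x=-1.64: |R|=0.2910
R=1: x+9/26x²=0 ⇒ x=−26/9=-2.8889; min R=1−1/(4·9/26)=0.2778>−1
Confirm numerically:
  x=-2.580: |R|=0.72414 <1
  x=-2.138: |R|=0.44428 <1
  x=-1.617: |R|=0.28808 <1
  x=-3.381: |R|=1.57594 >1
  x=-3.040: |R|=1.15902 >1
Stable set (-2.8889, 0).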